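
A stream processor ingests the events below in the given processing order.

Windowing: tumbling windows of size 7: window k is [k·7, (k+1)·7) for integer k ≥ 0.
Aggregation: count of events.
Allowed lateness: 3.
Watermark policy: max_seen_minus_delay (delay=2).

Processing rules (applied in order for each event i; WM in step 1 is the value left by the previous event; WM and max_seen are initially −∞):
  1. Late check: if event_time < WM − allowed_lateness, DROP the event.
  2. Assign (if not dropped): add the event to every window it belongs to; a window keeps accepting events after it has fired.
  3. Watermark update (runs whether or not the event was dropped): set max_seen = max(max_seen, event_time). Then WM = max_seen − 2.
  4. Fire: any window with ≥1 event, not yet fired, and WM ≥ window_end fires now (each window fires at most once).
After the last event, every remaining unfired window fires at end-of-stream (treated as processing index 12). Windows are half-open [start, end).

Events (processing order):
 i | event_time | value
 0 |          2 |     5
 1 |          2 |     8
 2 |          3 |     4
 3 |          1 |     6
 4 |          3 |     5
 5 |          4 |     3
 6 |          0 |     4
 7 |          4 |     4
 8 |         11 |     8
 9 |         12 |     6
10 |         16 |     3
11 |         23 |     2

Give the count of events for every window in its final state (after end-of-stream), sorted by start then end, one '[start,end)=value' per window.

i=0 t=2 v=5: → [0,7); WM=0
i=1 t=2 v=8: → [0,7); WM=0
i=2 t=3 v=4: → [0,7); WM=1
i=3 t=1 v=6: → [0,7); WM=1
i=4 t=3 v=5: → [0,7); WM=1
i=5 t=4 v=3: → [0,7); WM=2
i=6 t=0 v=4: → [0,7); WM=2
i=7 t=4 v=4: → [0,7); WM=2
i=8 t=11 v=8: → [7,14); WM=9; [0,7) fires=8
i=9 t=12 v=6: → [7,14); WM=10
i=10 t=16 v=3: → [14,21); WM=14; [7,14) fires=2
i=11 t=23 v=2: → [21,28); WM=21; [14,21) fires=1

[0,7)=8 [7,14)=2 [14,21)=1 [21,28)=1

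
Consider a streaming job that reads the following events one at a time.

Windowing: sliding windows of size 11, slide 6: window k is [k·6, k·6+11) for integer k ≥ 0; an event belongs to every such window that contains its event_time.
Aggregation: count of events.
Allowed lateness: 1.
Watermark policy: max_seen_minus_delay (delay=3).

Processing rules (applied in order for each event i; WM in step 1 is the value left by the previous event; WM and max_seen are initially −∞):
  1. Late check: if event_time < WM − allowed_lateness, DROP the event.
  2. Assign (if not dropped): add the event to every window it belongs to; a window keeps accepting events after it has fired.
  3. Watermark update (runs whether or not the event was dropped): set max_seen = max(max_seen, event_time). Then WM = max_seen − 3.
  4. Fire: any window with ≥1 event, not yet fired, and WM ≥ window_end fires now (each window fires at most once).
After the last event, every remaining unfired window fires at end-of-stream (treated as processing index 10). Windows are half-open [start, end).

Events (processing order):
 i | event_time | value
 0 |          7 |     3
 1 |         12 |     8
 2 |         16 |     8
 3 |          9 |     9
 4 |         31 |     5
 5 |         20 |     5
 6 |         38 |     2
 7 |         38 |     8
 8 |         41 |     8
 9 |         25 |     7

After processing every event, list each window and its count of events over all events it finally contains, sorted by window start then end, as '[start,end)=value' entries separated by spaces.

i=0 t=7 v=3: → [6,17),[0,11); WM=4
i=1 t=12 v=8: → [12,23),[6,17); WM=9
i=2 t=16 v=8: → [12,23),[6,17); WM=13; [0,11) fires=1
i=3 t=9 v=9: DROP (t<13-1); WM=13
i=4 t=31 v=5: → [30,41),[24,35); WM=28; [6,17) fires=3 [12,23) fires=2
i=5 t=20 v=5: DROP (t<28-1); WM=28
i=6 t=38 v=2: → [36,47),[30,41); WM=35; [24,35) fires=1
i=7 t=38 v=8: → [36,47),[30,41); WM=35
i=8 t=41 v=8: → [36,47); WM=38
i=9 t=25 v=7: DROP (t<38-1); WM=38

[0,11)=1 [6,17)=3 [12,23)=2 [24,35)=1 [30,41)=3 [36,47)=3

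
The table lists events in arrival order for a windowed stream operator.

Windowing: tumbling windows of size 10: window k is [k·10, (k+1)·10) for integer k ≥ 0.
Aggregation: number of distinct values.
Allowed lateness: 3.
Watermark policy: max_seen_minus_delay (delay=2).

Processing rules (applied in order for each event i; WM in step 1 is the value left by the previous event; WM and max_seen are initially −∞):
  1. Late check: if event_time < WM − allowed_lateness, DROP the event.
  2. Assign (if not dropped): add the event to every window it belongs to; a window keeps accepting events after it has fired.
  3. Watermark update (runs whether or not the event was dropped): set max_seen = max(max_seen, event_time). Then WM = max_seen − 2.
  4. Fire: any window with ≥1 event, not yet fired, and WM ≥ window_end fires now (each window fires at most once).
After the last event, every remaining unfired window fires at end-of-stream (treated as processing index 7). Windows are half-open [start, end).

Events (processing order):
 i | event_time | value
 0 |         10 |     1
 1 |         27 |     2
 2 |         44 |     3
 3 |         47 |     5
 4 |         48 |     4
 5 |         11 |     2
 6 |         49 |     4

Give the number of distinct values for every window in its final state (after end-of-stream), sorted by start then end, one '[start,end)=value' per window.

[10,20)=1 [20,30)=1 [40,50)=3

i=0 t=10 v=1: → [10,20); WM=8
i=1 t=27 v=2: → [20,30); WM=25; [10,20) fires=1
i=2 t=44 v=3: → [40,50); WM=42; [20,30) fires=1
i=3 t=47 v=5: → [40,50); WM=45
i=4 t=48 v=4: → [40,50); WM=46
i=5 t=11 v=2: DROP (t<46-3); WM=46
i=6 t=49 v=4: → [40,50); WM=47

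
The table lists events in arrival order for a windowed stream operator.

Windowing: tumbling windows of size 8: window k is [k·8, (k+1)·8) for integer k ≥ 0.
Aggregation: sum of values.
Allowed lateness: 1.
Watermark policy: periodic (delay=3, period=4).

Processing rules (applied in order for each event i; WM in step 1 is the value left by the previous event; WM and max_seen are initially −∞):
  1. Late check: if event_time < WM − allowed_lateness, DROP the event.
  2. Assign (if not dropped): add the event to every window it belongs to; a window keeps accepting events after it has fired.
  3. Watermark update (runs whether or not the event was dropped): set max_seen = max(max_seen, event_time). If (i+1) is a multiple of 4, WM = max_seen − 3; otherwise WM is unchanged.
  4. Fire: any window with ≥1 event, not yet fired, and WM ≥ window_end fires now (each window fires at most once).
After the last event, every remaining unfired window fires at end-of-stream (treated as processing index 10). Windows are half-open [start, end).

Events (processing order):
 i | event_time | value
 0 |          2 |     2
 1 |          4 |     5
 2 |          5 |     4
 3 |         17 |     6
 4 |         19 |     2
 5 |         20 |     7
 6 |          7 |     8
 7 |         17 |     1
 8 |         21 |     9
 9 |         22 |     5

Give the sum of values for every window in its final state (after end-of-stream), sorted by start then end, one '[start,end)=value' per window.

[0,8)=11 [16,24)=30

i=0 t=2 v=2: → [0,8); WM=−∞
i=1 t=4 v=5: → [0,8); WM=−∞
i=2 t=5 v=4: → [0,8); WM=−∞
i=3 t=17 v=6: → [16,24); WM=14; [0,8) fires=11
i=4 t=19 v=2: → [16,24); WM=14
i=5 t=20 v=7: → [16,24); WM=14
i=6 t=7 v=8: DROP (t<14-1); WM=14
i=7 t=17 v=1: → [16,24); WM=17
i=8 t=21 v=9: → [16,24); WM=17
i=9 t=22 v=5: → [16,24); WM=17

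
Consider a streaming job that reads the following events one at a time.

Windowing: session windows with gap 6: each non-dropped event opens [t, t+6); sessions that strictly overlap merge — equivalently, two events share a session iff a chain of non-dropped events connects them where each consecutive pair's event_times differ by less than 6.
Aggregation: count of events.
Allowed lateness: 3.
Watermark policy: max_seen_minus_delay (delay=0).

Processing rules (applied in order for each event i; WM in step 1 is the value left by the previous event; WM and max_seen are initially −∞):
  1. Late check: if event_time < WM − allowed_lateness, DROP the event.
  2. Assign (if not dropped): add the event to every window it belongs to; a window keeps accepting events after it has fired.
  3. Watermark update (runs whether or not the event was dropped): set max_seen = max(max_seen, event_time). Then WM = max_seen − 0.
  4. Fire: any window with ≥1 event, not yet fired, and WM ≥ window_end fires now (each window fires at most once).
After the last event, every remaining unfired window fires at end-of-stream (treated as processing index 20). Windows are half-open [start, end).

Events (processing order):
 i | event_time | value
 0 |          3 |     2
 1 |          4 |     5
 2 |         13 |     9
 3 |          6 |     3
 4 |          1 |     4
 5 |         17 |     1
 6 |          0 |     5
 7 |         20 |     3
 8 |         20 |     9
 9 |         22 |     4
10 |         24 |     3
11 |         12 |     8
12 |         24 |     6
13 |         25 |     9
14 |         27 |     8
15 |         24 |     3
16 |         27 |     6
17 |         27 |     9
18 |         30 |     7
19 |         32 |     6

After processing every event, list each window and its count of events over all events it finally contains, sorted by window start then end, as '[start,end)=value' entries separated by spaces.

i=0 t=3 v=2: → [3,9); WM=3
i=1 t=4 v=5: → [3,10); WM=4
i=2 t=13 v=9: → [13,19); WM=13
i=3 t=6 v=3: DROP (t<13-3); WM=13
i=4 t=1 v=4: DROP (t<13-3); WM=13
i=5 t=17 v=1: → [13,23); WM=17
i=6 t=0 v=5: DROP (t<17-3); WM=17
i=7 t=20 v=3: → [13,26); WM=20
i=8 t=20 v=9: → [13,26); WM=20
i=9 t=22 v=4: → [13,28); WM=22
i=10 t=24 v=3: → [13,30); WM=24
i=11 t=12 v=8: DROP (t<24-3); WM=24
i=12 t=24 v=6: → [13,30); WM=24
i=13 t=25 v=9: → [13,31); WM=25
i=14 t=27 v=8: → [13,33); WM=27
i=15 t=24 v=3: → [13,33); WM=27
i=16 t=27 v=6: → [13,33); WM=27
i=17 t=27 v=9: → [13,33); WM=27
i=18 t=30 v=7: → [13,36); WM=30
i=19 t=32 v=6: → [13,38); WM=32

[3,10)=2 [13,38)=14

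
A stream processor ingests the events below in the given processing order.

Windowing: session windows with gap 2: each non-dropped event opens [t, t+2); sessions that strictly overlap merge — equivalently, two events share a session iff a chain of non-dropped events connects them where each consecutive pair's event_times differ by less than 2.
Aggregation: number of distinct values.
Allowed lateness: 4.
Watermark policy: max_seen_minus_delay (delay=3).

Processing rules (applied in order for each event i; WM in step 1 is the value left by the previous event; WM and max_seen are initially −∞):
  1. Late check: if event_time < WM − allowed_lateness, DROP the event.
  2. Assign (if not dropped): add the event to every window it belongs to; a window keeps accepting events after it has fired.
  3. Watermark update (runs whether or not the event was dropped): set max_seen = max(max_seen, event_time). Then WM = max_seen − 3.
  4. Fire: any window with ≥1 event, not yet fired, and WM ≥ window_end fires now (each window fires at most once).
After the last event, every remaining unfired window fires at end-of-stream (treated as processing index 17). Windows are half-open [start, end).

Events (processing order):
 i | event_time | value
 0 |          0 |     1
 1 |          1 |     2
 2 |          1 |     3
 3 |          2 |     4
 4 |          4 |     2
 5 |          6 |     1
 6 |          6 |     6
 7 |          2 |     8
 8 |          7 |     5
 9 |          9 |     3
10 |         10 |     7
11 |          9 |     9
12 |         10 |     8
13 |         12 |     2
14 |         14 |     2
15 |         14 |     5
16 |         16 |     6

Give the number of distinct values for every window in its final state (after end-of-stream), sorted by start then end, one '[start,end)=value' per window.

i=0 t=0 v=1: → [0,2); WM=-3
i=1 t=1 v=2: → [0,3); WM=-2
i=2 t=1 v=3: → [0,3); WM=-2
i=3 t=2 v=4: → [0,4); WM=-1
i=4 t=4 v=2: → [4,6); WM=1
i=5 t=6 v=1: → [6,8); WM=3
i=6 t=6 v=6: → [6,8); WM=3
i=7 t=2 v=8: → [0,4); WM=3
i=8 t=7 v=5: → [6,9); WM=4
i=9 t=9 v=3: → [9,11); WM=6
i=10 t=10 v=7: → [9,12); WM=7
i=11 t=9 v=9: → [9,12); WM=7
i=12 t=10 v=8: → [9,12); WM=7
i=13 t=12 v=2: → [12,14); WM=9
i=14 t=14 v=2: → [14,16); WM=11
i=15 t=14 v=5: → [14,16); WM=11
i=16 t=16 v=6: → [16,18); WM=13

[0,4)=5 [4,6)=1 [6,9)=3 [9,12)=4 [12,14)=1 [14,16)=2 [16,18)=1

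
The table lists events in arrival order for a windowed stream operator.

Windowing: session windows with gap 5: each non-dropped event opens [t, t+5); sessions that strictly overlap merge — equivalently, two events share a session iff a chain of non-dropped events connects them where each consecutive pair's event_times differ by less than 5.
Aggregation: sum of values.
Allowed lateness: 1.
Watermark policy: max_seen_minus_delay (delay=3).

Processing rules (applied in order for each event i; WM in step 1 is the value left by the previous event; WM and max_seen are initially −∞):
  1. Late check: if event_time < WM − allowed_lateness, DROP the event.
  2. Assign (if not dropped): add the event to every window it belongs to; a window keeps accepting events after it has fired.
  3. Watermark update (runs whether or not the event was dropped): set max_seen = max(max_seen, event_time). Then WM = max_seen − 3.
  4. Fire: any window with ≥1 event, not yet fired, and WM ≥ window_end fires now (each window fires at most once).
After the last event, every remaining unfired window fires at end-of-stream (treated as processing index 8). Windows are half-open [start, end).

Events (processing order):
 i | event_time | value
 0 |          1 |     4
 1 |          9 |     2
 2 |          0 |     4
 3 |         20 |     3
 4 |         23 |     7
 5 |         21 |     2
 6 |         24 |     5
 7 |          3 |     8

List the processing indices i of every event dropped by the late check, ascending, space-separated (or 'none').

2 7

i=0 t=1 v=4: → [1,6); WM=-2
i=1 t=9 v=2: → [9,14); WM=6
i=2 t=0 v=4: DROP (t<6-1); WM=6
i=3 t=20 v=3: → [20,25); WM=17
i=4 t=23 v=7: → [20,28); WM=20
i=5 t=21 v=2: → [20,28); WM=20
i=6 t=24 v=5: → [20,29); WM=21
i=7 t=3 v=8: DROP (t<21-1); WM=21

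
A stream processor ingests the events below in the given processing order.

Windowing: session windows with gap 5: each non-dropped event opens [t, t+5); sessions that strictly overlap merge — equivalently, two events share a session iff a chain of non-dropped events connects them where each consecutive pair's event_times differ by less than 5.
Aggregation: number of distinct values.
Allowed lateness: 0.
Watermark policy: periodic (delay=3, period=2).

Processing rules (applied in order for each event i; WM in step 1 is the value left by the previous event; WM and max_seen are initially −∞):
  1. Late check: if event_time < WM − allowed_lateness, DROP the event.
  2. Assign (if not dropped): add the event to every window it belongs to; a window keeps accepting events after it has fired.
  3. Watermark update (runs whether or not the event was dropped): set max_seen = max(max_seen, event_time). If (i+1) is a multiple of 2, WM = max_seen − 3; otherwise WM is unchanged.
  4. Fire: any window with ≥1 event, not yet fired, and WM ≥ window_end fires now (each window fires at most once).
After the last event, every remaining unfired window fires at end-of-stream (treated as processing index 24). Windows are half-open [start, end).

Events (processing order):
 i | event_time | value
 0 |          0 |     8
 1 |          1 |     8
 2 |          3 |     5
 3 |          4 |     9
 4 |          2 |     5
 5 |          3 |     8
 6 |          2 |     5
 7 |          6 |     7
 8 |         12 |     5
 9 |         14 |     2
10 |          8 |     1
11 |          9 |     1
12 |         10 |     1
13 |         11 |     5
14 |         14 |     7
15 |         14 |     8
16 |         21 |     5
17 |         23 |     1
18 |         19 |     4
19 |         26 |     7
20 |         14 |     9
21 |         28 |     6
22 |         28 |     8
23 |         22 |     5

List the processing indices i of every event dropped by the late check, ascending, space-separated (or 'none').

10 11 12 18 20 23

i=0 t=0 v=8: → [0,5); WM=−∞
i=1 t=1 v=8: → [0,6); WM=-2
i=2 t=3 v=5: → [0,8); WM=-2
i=3 t=4 v=9: → [0,9); WM=1
i=4 t=2 v=5: → [0,9); WM=1
i=5 t=3 v=8: → [0,9); WM=1
i=6 t=2 v=5: → [0,9); WM=1
i=7 t=6 v=7: → [0,11); WM=3
i=8 t=12 v=5: → [12,17); WM=3
i=9 t=14 v=2: → [12,19); WM=11
i=10 t=8 v=1: DROP (t<11-0); WM=11
i=11 t=9 v=1: DROP (t<11-0); WM=11
i=12 t=10 v=1: DROP (t<11-0); WM=11
i=13 t=11 v=5: → [11,19); WM=11
i=14 t=14 v=7: → [11,19); WM=11
i=15 t=14 v=8: → [11,19); WM=11
i=16 t=21 v=5: → [21,26); WM=11
i=17 t=23 v=1: → [21,28); WM=20
i=18 t=19 v=4: DROP (t<20-0); WM=20
i=19 t=26 v=7: → [21,31); WM=23
i=20 t=14 v=9: DROP (t<23-0); WM=23
i=21 t=28 v=6: → [21,33); WM=25
i=22 t=28 v=8: → [21,33); WM=25
i=23 t=22 v=5: DROP (t<25-0); WM=25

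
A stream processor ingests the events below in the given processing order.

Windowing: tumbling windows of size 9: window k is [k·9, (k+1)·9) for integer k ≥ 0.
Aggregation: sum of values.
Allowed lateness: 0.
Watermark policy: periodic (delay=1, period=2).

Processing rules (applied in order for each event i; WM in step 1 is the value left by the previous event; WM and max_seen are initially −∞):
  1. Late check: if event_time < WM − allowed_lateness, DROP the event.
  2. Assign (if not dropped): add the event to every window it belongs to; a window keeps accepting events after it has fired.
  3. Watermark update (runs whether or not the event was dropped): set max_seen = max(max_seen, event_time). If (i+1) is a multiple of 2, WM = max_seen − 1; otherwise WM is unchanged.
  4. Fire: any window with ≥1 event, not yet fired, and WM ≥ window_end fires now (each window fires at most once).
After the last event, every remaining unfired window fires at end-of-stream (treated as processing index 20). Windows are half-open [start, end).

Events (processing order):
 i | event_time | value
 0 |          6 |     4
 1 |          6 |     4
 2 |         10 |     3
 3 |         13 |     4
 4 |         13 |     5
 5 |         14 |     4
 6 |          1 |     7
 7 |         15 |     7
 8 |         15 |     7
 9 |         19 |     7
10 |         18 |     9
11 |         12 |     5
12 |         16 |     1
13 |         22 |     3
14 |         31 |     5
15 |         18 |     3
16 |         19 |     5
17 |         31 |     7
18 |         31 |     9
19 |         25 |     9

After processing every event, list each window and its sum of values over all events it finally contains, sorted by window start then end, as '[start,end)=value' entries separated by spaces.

i=0 t=6 v=4: → [0,9); WM=−∞
i=1 t=6 v=4: → [0,9); WM=5
i=2 t=10 v=3: → [9,18); WM=5
i=3 t=13 v=4: → [9,18); WM=12; [0,9) fires=8
i=4 t=13 v=5: → [9,18); WM=12
i=5 t=14 v=4: → [9,18); WM=13
i=6 t=1 v=7: DROP (t<13-0); WM=13
i=7 t=15 v=7: → [9,18); WM=14
i=8 t=15 v=7: → [9,18); WM=14
i=9 t=19 v=7: → [18,27); WM=18; [9,18) fires=30
i=10 t=18 v=9: → [18,27); WM=18
i=11 t=12 v=5: DROP (t<18-0); WM=18
i=12 t=16 v=1: DROP (t<18-0); WM=18
i=13 t=22 v=3: → [18,27); WM=21
i=14 t=31 v=5: → [27,36); WM=21
i=15 t=18 v=3: DROP (t<21-0); WM=30; [18,27) fires=19
i=16 t=19 v=5: DROP (t<30-0); WM=30
i=17 t=31 v=7: → [27,36); WM=30
i=18 t=31 v=9: → [27,36); WM=30
i=19 t=25 v=9: DROP (t<30-0); WM=30

[0,9)=8 [9,18)=30 [18,27)=19 [27,36)=21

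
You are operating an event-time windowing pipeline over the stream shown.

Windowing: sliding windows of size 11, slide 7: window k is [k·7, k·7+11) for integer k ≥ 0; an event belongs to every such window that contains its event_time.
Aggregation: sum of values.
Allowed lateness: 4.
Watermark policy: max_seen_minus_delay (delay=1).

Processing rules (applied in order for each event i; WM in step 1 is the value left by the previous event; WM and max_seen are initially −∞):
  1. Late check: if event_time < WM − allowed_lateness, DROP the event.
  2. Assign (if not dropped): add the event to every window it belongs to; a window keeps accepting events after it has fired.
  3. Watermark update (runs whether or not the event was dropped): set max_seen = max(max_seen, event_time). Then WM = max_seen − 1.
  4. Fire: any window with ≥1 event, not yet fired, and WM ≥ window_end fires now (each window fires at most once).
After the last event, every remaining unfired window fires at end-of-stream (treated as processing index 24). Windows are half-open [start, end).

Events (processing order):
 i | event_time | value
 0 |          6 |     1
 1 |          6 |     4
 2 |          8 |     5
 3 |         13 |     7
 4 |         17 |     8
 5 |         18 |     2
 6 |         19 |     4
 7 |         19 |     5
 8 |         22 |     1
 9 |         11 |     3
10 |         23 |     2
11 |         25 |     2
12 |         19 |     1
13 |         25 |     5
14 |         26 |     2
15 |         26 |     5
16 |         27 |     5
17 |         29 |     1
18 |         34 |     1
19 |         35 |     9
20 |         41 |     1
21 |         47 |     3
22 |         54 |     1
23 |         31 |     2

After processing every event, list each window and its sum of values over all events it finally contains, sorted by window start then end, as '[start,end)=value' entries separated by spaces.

i=0 t=6 v=1: → [0,11); WM=5
i=1 t=6 v=4: → [0,11); WM=5
i=2 t=8 v=5: → [7,18),[0,11); WM=7
i=3 t=13 v=7: → [7,18); WM=12; [0,11) fires=10
i=4 t=17 v=8: → [14,25),[7,18); WM=16
i=5 t=18 v=2: → [14,25); WM=17
i=6 t=19 v=4: → [14,25); WM=18; [7,18) fires=20
i=7 t=19 v=5: → [14,25); WM=18
i=8 t=22 v=1: → [21,32),[14,25); WM=21
i=9 t=11 v=3: DROP (t<21-4); WM=21
i=10 t=23 v=2: → [21,32),[14,25); WM=22
i=11 t=25 v=2: → [21,32); WM=24
i=12 t=19 v=1: DROP (t<24-4); WM=24
i=13 t=25 v=5: → [21,32); WM=24
i=14 t=26 v=2: → [21,32); WM=25; [14,25) fires=22
i=15 t=26 v=5: → [21,32); WM=25
i=16 t=27 v=5: → [21,32); WM=26
i=17 t=29 v=1: → [28,39),[21,32); WM=28
i=18 t=34 v=1: → [28,39); WM=33; [21,32) fires=23
i=19 t=35 v=9: → [35,46),[28,39); WM=34
i=20 t=41 v=1: → [35,46); WM=40; [28,39) fires=11
i=21 t=47 v=3: → [42,53); WM=46; [35,46) fires=10
i=22 t=54 v=1: → [49,60); WM=53; [42,53) fires=3
i=23 t=31 v=2: DROP (t<53-4); WM=53

[0,11)=10 [7,18)=20 [14,25)=22 [21,32)=23 [28,39)=11 [35,46)=10 [42,53)=3 [49,60)=1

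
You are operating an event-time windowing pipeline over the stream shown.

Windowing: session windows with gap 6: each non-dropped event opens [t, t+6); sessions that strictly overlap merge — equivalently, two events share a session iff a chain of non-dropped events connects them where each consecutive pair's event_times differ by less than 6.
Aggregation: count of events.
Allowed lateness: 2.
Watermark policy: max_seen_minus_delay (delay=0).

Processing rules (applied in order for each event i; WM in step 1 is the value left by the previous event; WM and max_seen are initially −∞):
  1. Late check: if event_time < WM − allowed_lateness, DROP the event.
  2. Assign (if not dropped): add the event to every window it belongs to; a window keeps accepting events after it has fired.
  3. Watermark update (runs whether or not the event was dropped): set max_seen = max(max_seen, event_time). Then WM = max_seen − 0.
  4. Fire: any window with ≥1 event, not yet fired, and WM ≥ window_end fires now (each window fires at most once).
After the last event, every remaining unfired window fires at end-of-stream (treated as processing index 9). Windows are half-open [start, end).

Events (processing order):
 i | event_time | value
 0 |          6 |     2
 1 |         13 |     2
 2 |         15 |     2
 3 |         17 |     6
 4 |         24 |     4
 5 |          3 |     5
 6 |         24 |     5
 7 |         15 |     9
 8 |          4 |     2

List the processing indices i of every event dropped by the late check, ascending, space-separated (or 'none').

i=0 t=6 v=2: → [6,12); WM=6
i=1 t=13 v=2: → [13,19); WM=13
i=2 t=15 v=2: → [13,21); WM=15
i=3 t=17 v=6: → [13,23); WM=17
i=4 t=24 v=4: → [24,30); WM=24
i=5 t=3 v=5: DROP (t<24-2); WM=24
i=6 t=24 v=5: → [24,30); WM=24
i=7 t=15 v=9: DROP (t<24-2); WM=24
i=8 t=4 v=2: DROP (t<24-2); WM=24

5 7 8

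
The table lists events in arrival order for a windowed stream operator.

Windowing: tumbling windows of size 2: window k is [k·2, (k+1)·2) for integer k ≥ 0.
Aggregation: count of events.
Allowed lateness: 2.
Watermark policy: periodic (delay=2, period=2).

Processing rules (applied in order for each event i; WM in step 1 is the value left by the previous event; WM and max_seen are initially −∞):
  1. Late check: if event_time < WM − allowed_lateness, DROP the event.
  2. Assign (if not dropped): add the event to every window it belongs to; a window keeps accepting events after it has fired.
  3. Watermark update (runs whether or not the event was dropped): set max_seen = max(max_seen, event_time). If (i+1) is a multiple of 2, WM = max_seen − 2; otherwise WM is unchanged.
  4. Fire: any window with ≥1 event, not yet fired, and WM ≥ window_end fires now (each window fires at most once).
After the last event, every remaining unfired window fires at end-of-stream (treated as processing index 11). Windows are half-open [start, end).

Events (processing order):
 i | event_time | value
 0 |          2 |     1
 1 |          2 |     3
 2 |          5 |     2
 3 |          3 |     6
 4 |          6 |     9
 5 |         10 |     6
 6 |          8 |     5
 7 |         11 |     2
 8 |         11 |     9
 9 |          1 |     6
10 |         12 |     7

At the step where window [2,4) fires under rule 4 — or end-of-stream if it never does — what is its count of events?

3

i=0 t=2 v=1: → [2,4); WM=−∞
i=1 t=2 v=3: → [2,4); WM=0
i=2 t=5 v=2: → [4,6); WM=0
i=3 t=3 v=6: → [2,4); WM=3
i=4 t=6 v=9: → [6,8); WM=3
i=5 t=10 v=6: → [10,12); WM=8; [2,4) fires=3 [4,6) fires=1 [6,8) fires=1
i=6 t=8 v=5: → [8,10); WM=8
i=7 t=11 v=2: → [10,12); WM=9
i=8 t=11 v=9: → [10,12); WM=9
i=9 t=1 v=6: DROP (t<9-2); WM=9
i=10 t=12 v=7: → [12,14); WM=9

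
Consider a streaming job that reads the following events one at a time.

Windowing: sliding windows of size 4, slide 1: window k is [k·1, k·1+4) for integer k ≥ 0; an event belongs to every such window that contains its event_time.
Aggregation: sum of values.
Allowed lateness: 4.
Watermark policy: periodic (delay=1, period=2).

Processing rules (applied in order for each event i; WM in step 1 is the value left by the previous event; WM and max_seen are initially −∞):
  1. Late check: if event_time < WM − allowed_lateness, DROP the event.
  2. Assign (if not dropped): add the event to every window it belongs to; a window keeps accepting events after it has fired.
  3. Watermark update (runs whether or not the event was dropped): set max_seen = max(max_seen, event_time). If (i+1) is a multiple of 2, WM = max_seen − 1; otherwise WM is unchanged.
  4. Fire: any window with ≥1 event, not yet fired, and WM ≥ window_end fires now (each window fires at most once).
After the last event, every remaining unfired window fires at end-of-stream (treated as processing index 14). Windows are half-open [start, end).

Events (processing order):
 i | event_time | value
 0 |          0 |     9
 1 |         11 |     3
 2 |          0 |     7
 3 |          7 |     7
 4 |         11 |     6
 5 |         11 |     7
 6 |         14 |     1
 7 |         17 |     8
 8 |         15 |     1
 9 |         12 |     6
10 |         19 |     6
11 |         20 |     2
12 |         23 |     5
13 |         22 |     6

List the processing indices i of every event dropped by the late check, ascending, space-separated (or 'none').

2

i=0 t=0 v=9: → [0,4); WM=−∞
i=1 t=11 v=3: → [11,15),[10,14),[9,13),[8,12); WM=10; [0,4) fires=9
i=2 t=0 v=7: DROP (t<10-4); WM=10
i=3 t=7 v=7: → [7,11),[6,10),[5,9),[4,8); WM=10; [4,8) fires=7 [5,9) fires=7 [6,10) fires=7
i=4 t=11 v=6: → [11,15),[10,14),[9,13),[8,12); WM=10
i=5 t=11 v=7: → [11,15),[10,14),[9,13),[8,12); WM=10
i=6 t=14 v=1: → [14,18),[13,17),[12,16),[11,15); WM=10
i=7 t=17 v=8: → [17,21),[16,20),[15,19),[14,18); WM=16; [7,11) fires=7 [8,12) fires=16 [9,13) fires=16 [10,14) fires=16 [11,15) fires=17 [12,16) fires=1
i=8 t=15 v=1: → [15,19),[14,18),[13,17),[12,16); WM=16
i=9 t=12 v=6: → [12,16),[11,15),[10,14),[9,13); WM=16
i=10 t=19 v=6: → [19,23),[18,22),[17,21),[16,20); WM=16
i=11 t=20 v=2: → [20,24),[19,23),[18,22),[17,21); WM=19; [13,17) fires=2 [14,18) fires=10 [15,19) fires=9
i=12 t=23 v=5: → [23,27),[22,26),[21,25),[20,24); WM=19
i=13 t=22 v=6: → [22,26),[21,25),[20,24),[19,23); WM=22; [16,20) fires=14 [17,21) fires=16 [18,22) fires=8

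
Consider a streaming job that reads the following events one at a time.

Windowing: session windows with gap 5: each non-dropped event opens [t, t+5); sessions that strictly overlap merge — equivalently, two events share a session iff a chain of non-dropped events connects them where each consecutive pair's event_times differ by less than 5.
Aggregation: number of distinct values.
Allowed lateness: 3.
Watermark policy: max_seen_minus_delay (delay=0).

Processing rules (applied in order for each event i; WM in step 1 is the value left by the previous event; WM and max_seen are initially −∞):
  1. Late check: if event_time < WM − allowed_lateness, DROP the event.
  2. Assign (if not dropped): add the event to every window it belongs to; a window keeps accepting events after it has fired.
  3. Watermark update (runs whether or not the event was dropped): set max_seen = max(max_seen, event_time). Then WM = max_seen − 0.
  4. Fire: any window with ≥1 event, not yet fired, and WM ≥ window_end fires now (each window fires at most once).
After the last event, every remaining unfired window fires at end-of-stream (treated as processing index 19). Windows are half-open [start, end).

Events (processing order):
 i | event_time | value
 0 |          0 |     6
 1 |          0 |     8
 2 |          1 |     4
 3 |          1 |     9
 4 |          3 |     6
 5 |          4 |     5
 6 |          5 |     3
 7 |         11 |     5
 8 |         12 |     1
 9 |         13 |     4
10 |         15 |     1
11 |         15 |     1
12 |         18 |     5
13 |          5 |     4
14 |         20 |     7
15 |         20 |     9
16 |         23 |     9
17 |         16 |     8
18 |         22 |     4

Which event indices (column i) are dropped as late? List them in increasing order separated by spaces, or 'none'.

13 17

i=0 t=0 v=6: → [0,5); WM=0
i=1 t=0 v=8: → [0,5); WM=0
i=2 t=1 v=4: → [0,6); WM=1
i=3 t=1 v=9: → [0,6); WM=1
i=4 t=3 v=6: → [0,8); WM=3
i=5 t=4 v=5: → [0,9); WM=4
i=6 t=5 v=3: → [0,10); WM=5
i=7 t=11 v=5: → [11,16); WM=11
i=8 t=12 v=1: → [11,17); WM=12
i=9 t=13 v=4: → [11,18); WM=13
i=10 t=15 v=1: → [11,20); WM=15
i=11 t=15 v=1: → [11,20); WM=15
i=12 t=18 v=5: → [11,23); WM=18
i=13 t=5 v=4: DROP (t<18-3); WM=18
i=14 t=20 v=7: → [11,25); WM=20
i=15 t=20 v=9: → [11,25); WM=20
i=16 t=23 v=9: → [11,28); WM=23
i=17 t=16 v=8: DROP (t<23-3); WM=23
i=18 t=22 v=4: → [11,28); WM=23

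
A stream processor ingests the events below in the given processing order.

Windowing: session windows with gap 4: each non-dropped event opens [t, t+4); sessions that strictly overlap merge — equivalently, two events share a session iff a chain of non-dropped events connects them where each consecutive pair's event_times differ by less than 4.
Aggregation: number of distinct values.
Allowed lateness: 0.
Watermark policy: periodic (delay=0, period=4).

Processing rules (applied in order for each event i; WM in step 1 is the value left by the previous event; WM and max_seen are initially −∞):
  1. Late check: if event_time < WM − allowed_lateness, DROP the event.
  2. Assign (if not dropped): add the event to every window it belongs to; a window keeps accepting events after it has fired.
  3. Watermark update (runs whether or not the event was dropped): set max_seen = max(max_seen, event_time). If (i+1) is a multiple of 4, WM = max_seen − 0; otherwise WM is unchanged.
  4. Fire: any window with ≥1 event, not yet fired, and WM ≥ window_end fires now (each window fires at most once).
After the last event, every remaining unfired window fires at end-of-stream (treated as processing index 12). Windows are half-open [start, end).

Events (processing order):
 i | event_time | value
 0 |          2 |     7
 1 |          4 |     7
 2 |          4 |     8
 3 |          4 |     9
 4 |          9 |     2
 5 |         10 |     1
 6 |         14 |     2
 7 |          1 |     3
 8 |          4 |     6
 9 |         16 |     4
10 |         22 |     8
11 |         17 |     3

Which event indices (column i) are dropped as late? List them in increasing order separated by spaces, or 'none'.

7 8

i=0 t=2 v=7: → [2,6); WM=−∞
i=1 t=4 v=7: → [2,8); WM=−∞
i=2 t=4 v=8: → [2,8); WM=−∞
i=3 t=4 v=9: → [2,8); WM=4
i=4 t=9 v=2: → [9,13); WM=4
i=5 t=10 v=1: → [9,14); WM=4
i=6 t=14 v=2: → [14,18); WM=4
i=7 t=1 v=3: DROP (t<4-0); WM=14
i=8 t=4 v=6: DROP (t<14-0); WM=14
i=9 t=16 v=4: → [14,20); WM=14
i=10 t=22 v=8: → [22,26); WM=14
i=11 t=17 v=3: → [14,21); WM=22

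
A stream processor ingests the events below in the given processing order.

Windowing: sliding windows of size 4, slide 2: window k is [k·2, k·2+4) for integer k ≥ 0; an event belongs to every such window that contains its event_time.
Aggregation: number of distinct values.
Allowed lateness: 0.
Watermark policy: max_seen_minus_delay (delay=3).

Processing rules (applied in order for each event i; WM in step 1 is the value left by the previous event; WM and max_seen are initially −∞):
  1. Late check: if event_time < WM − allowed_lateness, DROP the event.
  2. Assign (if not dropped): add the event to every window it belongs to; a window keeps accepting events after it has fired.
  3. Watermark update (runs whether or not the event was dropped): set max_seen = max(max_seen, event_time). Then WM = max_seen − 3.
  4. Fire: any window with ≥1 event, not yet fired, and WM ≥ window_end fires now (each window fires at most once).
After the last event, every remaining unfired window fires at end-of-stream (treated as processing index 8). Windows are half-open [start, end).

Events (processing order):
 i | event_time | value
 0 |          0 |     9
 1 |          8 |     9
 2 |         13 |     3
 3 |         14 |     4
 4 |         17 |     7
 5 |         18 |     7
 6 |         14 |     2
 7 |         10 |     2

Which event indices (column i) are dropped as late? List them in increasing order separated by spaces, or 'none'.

i=0 t=0 v=9: → [0,4); WM=-3
i=1 t=8 v=9: → [8,12),[6,10); WM=5; [0,4) fires=1
i=2 t=13 v=3: → [12,16),[10,14); WM=10; [6,10) fires=1
i=3 t=14 v=4: → [14,18),[12,16); WM=11
i=4 t=17 v=7: → [16,20),[14,18); WM=14; [8,12) fires=1 [10,14) fires=1
i=5 t=18 v=7: → [18,22),[16,20); WM=15
i=6 t=14 v=2: DROP (t<15-0); WM=15
i=7 t=10 v=2: DROP (t<15-0); WM=15

6 7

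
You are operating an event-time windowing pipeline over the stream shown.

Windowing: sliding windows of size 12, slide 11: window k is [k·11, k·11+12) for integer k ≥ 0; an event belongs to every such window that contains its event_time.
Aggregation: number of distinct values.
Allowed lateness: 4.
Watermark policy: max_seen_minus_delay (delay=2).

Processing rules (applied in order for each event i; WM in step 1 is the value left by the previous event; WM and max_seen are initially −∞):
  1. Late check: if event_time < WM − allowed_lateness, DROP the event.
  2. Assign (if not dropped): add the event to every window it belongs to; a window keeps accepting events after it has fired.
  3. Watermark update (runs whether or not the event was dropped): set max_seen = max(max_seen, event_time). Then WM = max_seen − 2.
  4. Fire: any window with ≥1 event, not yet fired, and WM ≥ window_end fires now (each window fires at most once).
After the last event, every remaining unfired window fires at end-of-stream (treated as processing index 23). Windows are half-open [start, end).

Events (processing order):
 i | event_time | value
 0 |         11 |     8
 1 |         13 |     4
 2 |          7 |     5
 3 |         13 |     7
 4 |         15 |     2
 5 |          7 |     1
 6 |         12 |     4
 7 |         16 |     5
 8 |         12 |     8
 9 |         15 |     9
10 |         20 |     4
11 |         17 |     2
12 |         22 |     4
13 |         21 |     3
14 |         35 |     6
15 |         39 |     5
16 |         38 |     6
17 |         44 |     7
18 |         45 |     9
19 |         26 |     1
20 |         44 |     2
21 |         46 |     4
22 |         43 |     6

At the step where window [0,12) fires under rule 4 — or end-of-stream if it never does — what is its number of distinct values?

2

i=0 t=11 v=8: → [11,23),[0,12); WM=9
i=1 t=13 v=4: → [11,23); WM=11
i=2 t=7 v=5: → [0,12); WM=11
i=3 t=13 v=7: → [11,23); WM=11
i=4 t=15 v=2: → [11,23); WM=13; [0,12) fires=2
i=5 t=7 v=1: DROP (t<13-4); WM=13
i=6 t=12 v=4: → [11,23); WM=13
i=7 t=16 v=5: → [11,23); WM=14
i=8 t=12 v=8: → [11,23); WM=14
i=9 t=15 v=9: → [11,23); WM=14
i=10 t=20 v=4: → [11,23); WM=18
i=11 t=17 v=2: → [11,23); WM=18
i=12 t=22 v=4: → [22,34),[11,23); WM=20
i=13 t=21 v=3: → [11,23); WM=20
i=14 t=35 v=6: → [33,45); WM=33; [11,23) fires=7
i=15 t=39 v=5: → [33,45); WM=37; [22,34) fires=1
i=16 t=38 v=6: → [33,45); WM=37
i=17 t=44 v=7: → [44,56),[33,45); WM=42
i=18 t=45 v=9: → [44,56); WM=43
i=19 t=26 v=1: DROP (t<43-4); WM=43
i=20 t=44 v=2: → [44,56),[33,45); WM=43
i=21 t=46 v=4: → [44,56); WM=44
i=22 t=43 v=6: → [33,45); WM=44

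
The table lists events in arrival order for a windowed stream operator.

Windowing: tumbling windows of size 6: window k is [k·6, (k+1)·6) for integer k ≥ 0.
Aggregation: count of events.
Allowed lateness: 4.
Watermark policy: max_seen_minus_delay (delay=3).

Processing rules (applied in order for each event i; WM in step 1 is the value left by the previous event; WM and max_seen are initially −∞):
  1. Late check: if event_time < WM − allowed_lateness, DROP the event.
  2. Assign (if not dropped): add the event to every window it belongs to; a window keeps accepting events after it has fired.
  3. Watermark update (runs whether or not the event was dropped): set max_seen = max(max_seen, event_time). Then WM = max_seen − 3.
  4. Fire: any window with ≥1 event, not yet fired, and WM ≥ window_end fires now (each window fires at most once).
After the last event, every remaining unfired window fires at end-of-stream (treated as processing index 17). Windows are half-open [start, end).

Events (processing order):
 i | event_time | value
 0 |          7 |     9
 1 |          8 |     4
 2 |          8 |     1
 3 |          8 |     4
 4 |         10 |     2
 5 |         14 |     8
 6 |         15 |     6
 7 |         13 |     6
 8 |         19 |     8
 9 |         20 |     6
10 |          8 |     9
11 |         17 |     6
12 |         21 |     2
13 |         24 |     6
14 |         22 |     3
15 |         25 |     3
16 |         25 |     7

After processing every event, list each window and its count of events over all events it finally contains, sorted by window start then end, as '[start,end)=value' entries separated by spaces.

i=0 t=7 v=9: → [6,12); WM=4
i=1 t=8 v=4: → [6,12); WM=5
i=2 t=8 v=1: → [6,12); WM=5
i=3 t=8 v=4: → [6,12); WM=5
i=4 t=10 v=2: → [6,12); WM=7
i=5 t=14 v=8: → [12,18); WM=11
i=6 t=15 v=6: → [12,18); WM=12; [6,12) fires=5
i=7 t=13 v=6: → [12,18); WM=12
i=8 t=19 v=8: → [18,24); WM=16
i=9 t=20 v=6: → [18,24); WM=17
i=10 t=8 v=9: DROP (t<17-4); WM=17
i=11 t=17 v=6: → [12,18); WM=17
i=12 t=21 v=2: → [18,24); WM=18; [12,18) fires=4
i=13 t=24 v=6: → [24,30); WM=21
i=14 t=22 v=3: → [18,24); WM=21
i=15 t=25 v=3: → [24,30); WM=22
i=16 t=25 v=7: → [24,30); WM=22

[6,12)=5 [12,18)=4 [18,24)=4 [24,30)=3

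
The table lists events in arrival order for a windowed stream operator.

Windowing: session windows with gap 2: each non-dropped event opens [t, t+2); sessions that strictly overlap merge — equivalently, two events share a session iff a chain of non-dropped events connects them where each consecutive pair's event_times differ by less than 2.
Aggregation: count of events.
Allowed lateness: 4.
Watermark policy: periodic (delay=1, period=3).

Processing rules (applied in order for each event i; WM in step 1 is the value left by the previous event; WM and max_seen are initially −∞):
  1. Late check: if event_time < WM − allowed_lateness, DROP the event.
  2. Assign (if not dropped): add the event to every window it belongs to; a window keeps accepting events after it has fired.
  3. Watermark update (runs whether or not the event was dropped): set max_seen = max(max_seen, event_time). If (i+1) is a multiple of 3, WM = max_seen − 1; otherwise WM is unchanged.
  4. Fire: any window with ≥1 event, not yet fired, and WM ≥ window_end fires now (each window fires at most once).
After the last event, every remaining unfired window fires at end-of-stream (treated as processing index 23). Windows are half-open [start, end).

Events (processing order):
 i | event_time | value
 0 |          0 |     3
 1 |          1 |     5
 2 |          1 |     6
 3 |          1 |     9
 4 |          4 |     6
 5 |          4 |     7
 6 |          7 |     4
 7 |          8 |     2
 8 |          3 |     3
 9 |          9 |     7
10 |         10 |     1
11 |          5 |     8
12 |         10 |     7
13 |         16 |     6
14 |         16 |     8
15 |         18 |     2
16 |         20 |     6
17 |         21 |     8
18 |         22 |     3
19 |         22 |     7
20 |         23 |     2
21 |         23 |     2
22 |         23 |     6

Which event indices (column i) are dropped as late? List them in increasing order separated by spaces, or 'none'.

i=0 t=0 v=3: → [0,2); WM=−∞
i=1 t=1 v=5: → [0,3); WM=−∞
i=2 t=1 v=6: → [0,3); WM=0
i=3 t=1 v=9: → [0,3); WM=0
i=4 t=4 v=6: → [4,6); WM=0
i=5 t=4 v=7: → [4,6); WM=3
i=6 t=7 v=4: → [7,9); WM=3
i=7 t=8 v=2: → [7,10); WM=3
i=8 t=3 v=3: → [3,6); WM=7
i=9 t=9 v=7: → [7,11); WM=7
i=10 t=10 v=1: → [7,12); WM=7
i=11 t=5 v=8: → [3,7); WM=9
i=12 t=10 v=7: → [7,12); WM=9
i=13 t=16 v=6: → [16,18); WM=9
i=14 t=16 v=8: → [16,18); WM=15
i=15 t=18 v=2: → [18,20); WM=15
i=16 t=20 v=6: → [20,22); WM=15
i=17 t=21 v=8: → [20,23); WM=20
i=18 t=22 v=3: → [20,24); WM=20
i=19 t=22 v=7: → [20,24); WM=20
i=20 t=23 v=2: → [20,25); WM=22
i=21 t=23 v=2: → [20,25); WM=22
i=22 t=23 v=6: → [20,25); WM=22

none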